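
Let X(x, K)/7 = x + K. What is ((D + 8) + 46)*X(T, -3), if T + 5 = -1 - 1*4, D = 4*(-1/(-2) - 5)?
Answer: -3276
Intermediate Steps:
D = -18 (D = 4*(-1*(-½) - 5) = 4*(½ - 5) = 4*(-9/2) = -18)
T = -10 (T = -5 + (-1 - 1*4) = -5 + (-1 - 4) = -5 - 5 = -10)
X(x, K) = 7*K + 7*x (X(x, K) = 7*(x + K) = 7*(K + x) = 7*K + 7*x)
((D + 8) + 46)*X(T, -3) = ((-18 + 8) + 46)*(7*(-3) + 7*(-10)) = (-10 + 46)*(-21 - 70) = 36*(-91) = -3276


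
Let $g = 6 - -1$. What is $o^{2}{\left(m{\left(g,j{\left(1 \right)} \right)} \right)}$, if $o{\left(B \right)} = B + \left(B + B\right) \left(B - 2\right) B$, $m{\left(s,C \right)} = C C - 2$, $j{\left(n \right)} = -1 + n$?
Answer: $1156$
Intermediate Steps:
$g = 7$ ($g = 6 + 1 = 7$)
$m{\left(s,C \right)} = -2 + C^{2}$ ($m{\left(s,C \right)} = C^{2} - 2 = -2 + C^{2}$)
$o{\left(B \right)} = B + 2 B^{2} \left(-2 + B\right)$ ($o{\left(B \right)} = B + 2 B \left(-2 + B\right) B = B + 2 B^{2} \left(-2 + B\right)$)
$o^{2}{\left(m{\left(g,j{\left(1 \right)} \right)} \right)} = \left(\left(-2 + \left(-1 + 1\right)^{2}\right) \left(1 - 4 \left(-2 + \left(-1 + 1\right)^{2}\right) + 2 \left(-2 + \left(-1 + 1\right)^{2}\right)^{2}\right)\right)^{2} = \left(\left(-2 + 0^{2}\right) \left(1 - 4 \left(-2 + 0^{2}\right) + 2 \left(-2 + 0^{2}\right)^{2}\right)\right)^{2} = \left(\left(-2 + 0\right) \left(1 - 4 \left(-2 + 0\right) + 2 \left(-2 + 0\right)^{2}\right)\right)^{2} = \left(- 2 \left(1 - -8 + 2 \left(-2\right)^{2}\right)\right)^{2} = \left(- 2 \left(1 + 8 + 2 \cdot 4\right)\right)^{2} = \left(- 2 \left(1 + 8 + 8\right)\right)^{2} = \left(\left(-2\right) 17\right)^{2} = \left(-34\right)^{2} = 1156$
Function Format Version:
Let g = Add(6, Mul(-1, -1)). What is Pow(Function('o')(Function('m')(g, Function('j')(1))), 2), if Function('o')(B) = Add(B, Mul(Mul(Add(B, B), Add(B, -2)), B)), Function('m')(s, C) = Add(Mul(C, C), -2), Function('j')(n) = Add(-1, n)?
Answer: 1156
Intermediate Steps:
g = 7 (g = Add(6, 1) = 7)
Function('m')(s, C) = Add(-2, Pow(C, 2)) (Function('m')(s, C) = Add(Pow(C, 2), -2) = Add(-2, Pow(C, 2)))
Function('o')(B) = Add(B, Mul(2, Pow(B, 2), Add(-2, B))) (Function('o')(B) = Add(B, Mul(Mul(Mul(2, B), Add(-2, B)), B)) = Add(B, Mul(Mul(2, B, Add(-2, B)), B)) = Add(B, Mul(2, Pow(B, 2), Add(-2, B))))
Pow(Function('o')(Function('m')(g, Function('j')(1))), 2) = Pow(Mul(Add(-2, Pow(Add(-1, 1), 2)), Add(1, Mul(-4, Add(-2, Pow(Add(-1, 1), 2))), Mul(2, Pow(Add(-2, Pow(Add(-1, 1), 2)), 2)))), 2) = Pow(Mul(Add(-2, Pow(0, 2)), Add(1, Mul(-4, Add(-2, Pow(0, 2))), Mul(2, Pow(Add(-2, Pow(0, 2)), 2)))), 2) = Pow(Mul(Add(-2, 0), Add(1, Mul(-4, Add(-2, 0)), Mul(2, Pow(Add(-2, 0), 2)))), 2) = Pow(Mul(-2, Add(1, Mul(-4, -2), Mul(2, Pow(-2, 2)))), 2) = Pow(Mul(-2, Add(1, 8, Mul(2, 4))), 2) = Pow(Mul(-2, Add(1, 8, 8)), 2) = Pow(Mul(-2, 17), 2) = Pow(-34, 2) = 1156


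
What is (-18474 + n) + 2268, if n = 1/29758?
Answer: -482258147/29758 ≈ -16206.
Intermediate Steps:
n = 1/29758 ≈ 3.3604e-5
(-18474 + n) + 2268 = (-18474 + 1/29758) + 2268 = -549749291/29758 + 2268 = -482258147/29758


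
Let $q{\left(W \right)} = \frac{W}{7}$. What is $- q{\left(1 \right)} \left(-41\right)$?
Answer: $\frac{41}{7} \approx 5.8571$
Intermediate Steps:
$q{\left(W \right)} = \frac{W}{7}$ ($q{\left(W \right)} = W \frac{1}{7} = \frac{W}{7}$)
$- q{\left(1 \right)} \left(-41\right) = - \frac{1}{7} \left(-41\right) = \left(-1\right) \frac{1}{7} \left(-41\right) = \left(- \frac{1}{7}\right) \left(-41\right) = \frac{41}{7}$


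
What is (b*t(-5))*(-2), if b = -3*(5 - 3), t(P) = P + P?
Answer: -120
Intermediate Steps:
t(P) = 2*P
b = -6 (b = -3*2 = -6)
(b*t(-5))*(-2) = -12*(-5)*(-2) = -6*(-10)*(-2) = 60*(-2) = -120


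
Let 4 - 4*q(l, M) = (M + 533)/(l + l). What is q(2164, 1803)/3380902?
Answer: 234/914533991 ≈ 2.5587e-7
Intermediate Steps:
q(l, M) = 1 - (533 + M)/(8*l) (q(l, M) = 1 - (M + 533)/(4*(l + l)) = 1 - (533 + M)/(4*(2*l)) = 1 - (533 + M)*1/(2*l)/4 = 1 - (533 + M)/(8*l))
q(2164, 1803)/3380902 = ((⅛)*(-533 - 1*1803 + 8*2164)/2164)/3380902 = ((⅛)*(1/2164)*(-533 - 1803 + 17312))*(1/3380902) = ((⅛)*(1/2164)*14976)*(1/3380902) = (468/541)*(1/3380902) = 234/914533991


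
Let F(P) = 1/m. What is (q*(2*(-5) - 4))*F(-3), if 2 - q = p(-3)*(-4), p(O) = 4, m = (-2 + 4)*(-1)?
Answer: 126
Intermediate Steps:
m = -2 (m = 2*(-1) = -2)
F(P) = -1/2 (F(P) = 1/(-2) = -1/2)
q = 18 (q = 2 - 4*(-4) = 2 - 1*(-16) = 2 + 16 = 18)
(q*(2*(-5) - 4))*F(-3) = (18*(2*(-5) - 4))*(-1/2) = (18*(-10 - 4))*(-1/2) = (18*(-14))*(-1/2) = -252*(-1/2) = 126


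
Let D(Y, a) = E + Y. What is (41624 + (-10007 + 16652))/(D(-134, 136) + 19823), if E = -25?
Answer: 48269/19664 ≈ 2.4547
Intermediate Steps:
D(Y, a) = -25 + Y
(41624 + (-10007 + 16652))/(D(-134, 136) + 19823) = (41624 + (-10007 + 16652))/((-25 - 134) + 19823) = (41624 + 6645)/(-159 + 19823) = 48269/19664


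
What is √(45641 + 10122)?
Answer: √55763 ≈ 236.14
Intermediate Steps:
√(45641 + 10122) = √55763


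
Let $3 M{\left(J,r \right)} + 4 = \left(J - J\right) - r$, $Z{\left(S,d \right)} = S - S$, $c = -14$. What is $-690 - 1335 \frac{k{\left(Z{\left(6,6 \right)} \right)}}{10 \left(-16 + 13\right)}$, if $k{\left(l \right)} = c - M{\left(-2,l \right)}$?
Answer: $- \frac{3761}{3} \approx -1253.7$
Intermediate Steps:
$Z{\left(S,d \right)} = 0$
$M{\left(J,r \right)} = - \frac{4}{3} - \frac{r}{3}$ ($M{\left(J,r \right)} = - \frac{4}{3} + \frac{\left(J - J\right) - r}{3} = - \frac{4}{3} + \frac{0 - r}{3} = - \frac{4}{3} + \frac{\left(-1\right) r}{3} = - \frac{4}{3} - \frac{r}{3}$)
$k{\left(l \right)} = - \frac{38}{3} + \frac{l}{3}$ ($k{\left(l \right)} = -14 - \left(- \frac{4}{3} - \frac{l}{3}\right) = -14 + \left(\frac{4}{3} + \frac{l}{3}\right) = - \frac{38}{3} + \frac{l}{3}$)
$-690 - 1335 \frac{k{\left(Z{\left(6,6 \right)} \right)}}{10 \left(-16 + 13\right)} = -690 - 1335 \frac{- \frac{38}{3} + \frac{1}{3} \cdot 0}{10 \left(-16 + 13\right)} = -690 - 1335 \frac{- \frac{38}{3} + 0}{10 \left(-3\right)} = -690 - 1335 \left(- \frac{38}{3 \left(-30\right)}\right) = -690 - 1335 \left(\left(- \frac{38}{3}\right) \left(- \frac{1}{30}\right)\right) = -690 - \frac{1691}{3} = - \frac{3761}{3}$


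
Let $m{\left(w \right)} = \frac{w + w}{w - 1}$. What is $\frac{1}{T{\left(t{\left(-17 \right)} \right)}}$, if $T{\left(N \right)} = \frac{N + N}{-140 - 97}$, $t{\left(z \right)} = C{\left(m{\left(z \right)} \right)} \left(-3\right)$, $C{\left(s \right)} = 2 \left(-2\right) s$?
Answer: $- \frac{711}{136} \approx -5.2279$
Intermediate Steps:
$m{\left(w \right)} = \frac{2 w}{-1 + w}$
$C{\left(s \right)} = - 4 s$
$t{\left(z \right)} = \frac{24 z}{-1 + z}$ ($t{\left(z \right)} = - 4 \frac{2 z}{-1 + z} \left(-3\right) = - \frac{8 z}{-1 + z} \left(-3\right) = \frac{24 z}{-1 + z}$)
$T{\left(N \right)} = - \frac{2 N}{237}$ ($T{\left(N \right)} = \frac{2 N}{-237} = 2 N \left(- \frac{1}{237}\right) = - \frac{2 N}{237}$)
$\frac{1}{T{\left(t{\left(-17 \right)} \right)}} = \frac{1}{\left(- \frac{2}{237}\right) 24 \left(-17\right) \frac{1}{-1 - 17}} = \frac{1}{\left(- \frac{2}{237}\right) 24 \left(-17\right) \frac{1}{-18}} = \frac{1}{\left(- \frac{2}{237}\right) 24 \left(-17\right) \left(- \frac{1}{18}\right)} = \frac{1}{\left(- \frac{2}{237}\right) \frac{68}{3}} = \frac{1}{- \frac{136}{711}} = - \frac{711}{136}$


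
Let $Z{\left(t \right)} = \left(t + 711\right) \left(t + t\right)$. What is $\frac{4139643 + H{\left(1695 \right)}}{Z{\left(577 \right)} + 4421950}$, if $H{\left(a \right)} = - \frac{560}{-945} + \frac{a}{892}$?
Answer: $\frac{99699222049}{142295545368} \approx 0.70065$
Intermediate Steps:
$H{\left(a \right)} = \frac{16}{27} + \frac{a}{892}$ ($H{\left(a \right)} = \left(-560\right) \left(- \frac{1}{945}\right) + a \frac{1}{892} = \frac{16}{27} + \frac{a}{892}$)
$Z{\left(t \right)} = 2 t \left(711 + t\right)$ ($Z{\left(t \right)} = \left(711 + t\right) 2 t = 2 t \left(711 + t\right)$)
$\frac{4139643 + H{\left(1695 \right)}}{Z{\left(577 \right)} + 4421950} = \frac{4139643 + \left(\frac{16}{27} + \frac{1}{892} \cdot 1695\right)}{2 \cdot 577 \left(711 + 577\right) + 4421950} = \frac{4139643 + \left(\frac{16}{27} + \frac{1695}{892}\right)}{2 \cdot 577 \cdot 1288 + 4421950} = \frac{4139643 + \frac{60037}{24084}}{1486352 + 4421950} = \frac{99699222049}{24084 \cdot 5908302} = \frac{99699222049}{24084} \cdot \frac{1}{5908302} = \frac{99699222049}{142295545368}$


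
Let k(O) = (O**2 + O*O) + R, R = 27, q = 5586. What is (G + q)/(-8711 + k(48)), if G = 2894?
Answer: -2120/1019 ≈ -2.0805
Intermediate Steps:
k(O) = 27 + 2*O**2 (k(O) = (O**2 + O*O) + 27 = (O**2 + O**2) + 27 = 2*O**2 + 27 = 27 + 2*O**2)
(G + q)/(-8711 + k(48)) = (2894 + 5586)/(-8711 + (27 + 2*48**2)) = 8480/(-8711 + (27 + 2*2304)) = 8480/(-8711 + (27 + 4608)) = 8480/(-8711 + 4635) = 8480/(-4076) = 8480*(-1/4076) = -2120/1019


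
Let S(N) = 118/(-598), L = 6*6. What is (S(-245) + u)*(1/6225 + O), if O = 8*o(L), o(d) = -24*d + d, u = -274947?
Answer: 3389847449083588/1861275 ≈ 1.8212e+9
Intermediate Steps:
L = 36
S(N) = -59/299 (S(N) = 118*(-1/598) = -59/299)
o(d) = -23*d
O = -6624 (O = 8*(-23*36) = 8*(-828) = -6624)
(S(-245) + u)*(1/6225 + O) = (-59/299 - 274947)*(1/6225 - 6624) = -82209212*(1/6225 - 6624)/299 = -82209212/299*(-41234399/6225) = 3389847449083588/1861275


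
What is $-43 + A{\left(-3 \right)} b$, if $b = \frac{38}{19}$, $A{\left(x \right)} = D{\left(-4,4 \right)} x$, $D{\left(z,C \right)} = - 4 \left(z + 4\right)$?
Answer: $-43$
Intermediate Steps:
$D{\left(z,C \right)} = -16 - 4 z$ ($D{\left(z,C \right)} = - 4 \left(4 + z\right) = -16 - 4 z$)
$A{\left(x \right)} = 0$ ($A{\left(x \right)} = \left(-16 - -16\right) x = \left(-16 + 16\right) x = 0 x = 0$)
$b = 2$ ($b = 38 \cdot \frac{1}{19} = 2$)
$-43 + A{\left(-3 \right)} b = -43 + 0 \cdot 2 = -43 + 0 = -43$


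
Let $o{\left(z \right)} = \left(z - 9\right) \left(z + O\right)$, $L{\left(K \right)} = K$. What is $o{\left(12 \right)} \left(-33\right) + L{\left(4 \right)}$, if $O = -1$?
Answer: $-1085$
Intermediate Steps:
$o{\left(z \right)} = \left(-1 + z\right) \left(-9 + z\right)$ ($o{\left(z \right)} = \left(z - 9\right) \left(z - 1\right) = \left(-9 + z\right) \left(-1 + z\right) = \left(-1 + z\right) \left(-9 + z\right)$)
$o{\left(12 \right)} \left(-33\right) + L{\left(4 \right)} = \left(9 + 12^{2} - 120\right) \left(-33\right) + 4 = \left(9 + 144 - 120\right) \left(-33\right) + 4 = 33 \left(-33\right) + 4 = -1089 + 4 = -1085$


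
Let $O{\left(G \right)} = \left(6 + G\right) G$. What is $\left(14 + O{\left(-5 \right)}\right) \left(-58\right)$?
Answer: $-522$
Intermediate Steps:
$O{\left(G \right)} = G \left(6 + G\right)$
$\left(14 + O{\left(-5 \right)}\right) \left(-58\right) = \left(14 - 5 \left(6 - 5\right)\right) \left(-58\right) = \left(14 - 5\right) \left(-58\right) = 9 \left(-58\right) = -522$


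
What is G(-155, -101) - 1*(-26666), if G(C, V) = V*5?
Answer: 26161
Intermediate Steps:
G(C, V) = 5*V
G(-155, -101) - 1*(-26666) = 5*(-101) - 1*(-26666) = -505 + 26666 = 26161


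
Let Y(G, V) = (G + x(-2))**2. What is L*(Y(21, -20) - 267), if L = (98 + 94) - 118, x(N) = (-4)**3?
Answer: 117068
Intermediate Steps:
x(N) = -64
Y(G, V) = (-64 + G)**2 (Y(G, V) = (G - 64)**2 = (-64 + G)**2)
L = 74 (L = 192 - 118 = 74)
L*(Y(21, -20) - 267) = 74*((-64 + 21)**2 - 267) = 74*((-43)**2 - 267) = 74*(1849 - 267) = 74*1582 = 117068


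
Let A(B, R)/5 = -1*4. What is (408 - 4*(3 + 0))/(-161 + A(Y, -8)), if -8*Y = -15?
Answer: -396/181 ≈ -2.1878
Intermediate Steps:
Y = 15/8 (Y = -1/8*(-15) = 15/8 ≈ 1.8750)
A(B, R) = -20 (A(B, R) = 5*(-1*4) = 5*(-4) = -20)
(408 - 4*(3 + 0))/(-161 + A(Y, -8)) = (408 - 4*(3 + 0))/(-161 - 20) = (408 - 4*3)/(-181) = (408 - 12)*(-1/181) = 396*(-1/181) = -396/181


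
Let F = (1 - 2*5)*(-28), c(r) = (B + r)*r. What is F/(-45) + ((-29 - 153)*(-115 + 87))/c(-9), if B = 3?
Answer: 11984/135 ≈ 88.770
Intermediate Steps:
c(r) = r*(3 + r) (c(r) = (3 + r)*r = r*(3 + r))
F = 252 (F = (1 - 10)*(-28) = -9*(-28) = 252)
F/(-45) + ((-29 - 153)*(-115 + 87))/c(-9) = 252/(-45) + ((-29 - 153)*(-115 + 87))/((-9*(3 - 9))) = 252*(-1/45) + (-182*(-28))/((-9*(-6))) = -28/5 + 5096/54 = -28/5 + 5096*(1/54) = -28/5 + 2548/27 = 11984/135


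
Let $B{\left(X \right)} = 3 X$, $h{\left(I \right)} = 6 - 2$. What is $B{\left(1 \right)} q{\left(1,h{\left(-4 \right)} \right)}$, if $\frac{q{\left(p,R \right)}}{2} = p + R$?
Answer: $30$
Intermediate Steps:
$h{\left(I \right)} = 4$ ($h{\left(I \right)} = 6 - 2 = 4$)
$q{\left(p,R \right)} = 2 R + 2 p$ ($q{\left(p,R \right)} = 2 \left(p + R\right) = 2 \left(R + p\right) = 2 R + 2 p$)
$B{\left(1 \right)} q{\left(1,h{\left(-4 \right)} \right)} = 3 \cdot 1 \left(2 \cdot 4 + 2 \cdot 1\right) = 3 \left(8 + 2\right) = 3 \cdot 10 = 30$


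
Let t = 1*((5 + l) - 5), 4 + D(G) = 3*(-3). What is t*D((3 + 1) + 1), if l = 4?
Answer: -52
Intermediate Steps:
D(G) = -13 (D(G) = -4 + 3*(-3) = -4 - 9 = -13)
t = 4 (t = 1*((5 + 4) - 5) = 1*(9 - 5) = 1*4 = 4)
t*D((3 + 1) + 1) = 4*(-13) = -52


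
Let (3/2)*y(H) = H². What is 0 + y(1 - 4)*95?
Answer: 570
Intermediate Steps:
y(H) = 2*H²/3
0 + y(1 - 4)*95 = 0 + (2*(1 - 4)²/3)*95 = 0 + ((⅔)*(-3)²)*95 = 0 + ((⅔)*9)*95 = 0 + 6*95 = 0 + 570 = 570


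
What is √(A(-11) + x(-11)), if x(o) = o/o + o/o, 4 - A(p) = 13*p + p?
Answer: 4*√10 ≈ 12.649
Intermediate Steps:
A(p) = 4 - 14*p (A(p) = 4 - (13*p + p) = 4 - 14*p)
x(o) = 2 (x(o) = 1 + 1 = 2)
√(A(-11) + x(-11)) = √((4 - 14*(-11)) + 2) = √((4 + 154) + 2) = √(158 + 2) = √160 = 4*√10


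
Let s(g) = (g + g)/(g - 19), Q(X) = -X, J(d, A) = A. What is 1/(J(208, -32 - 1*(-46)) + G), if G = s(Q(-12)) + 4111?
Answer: 7/28851 ≈ 0.00024263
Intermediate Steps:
s(g) = 2*g/(-19 + g) (s(g) = (2*g)/(-19 + g) = 2*g/(-19 + g))
G = 28753/7 (G = 2*(-1*(-12))/(-19 - 1*(-12)) + 4111 = 2*12/(-19 + 12) + 4111 = 2*12/(-7) + 4111 = 2*12*(-⅐) + 4111 = -24/7 + 4111 = 28753/7 ≈ 4107.6)
1/(J(208, -32 - 1*(-46)) + G) = 1/((-32 - 1*(-46)) + 28753/7) = 1/((-32 + 46) + 28753/7) = 1/(14 + 28753/7) = 1/(28851/7) = 7/28851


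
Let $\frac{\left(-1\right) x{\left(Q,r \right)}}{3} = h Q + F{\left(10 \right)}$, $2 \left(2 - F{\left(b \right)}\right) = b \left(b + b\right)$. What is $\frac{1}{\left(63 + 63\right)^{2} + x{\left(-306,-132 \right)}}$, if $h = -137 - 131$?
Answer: $- \frac{1}{229854} \approx -4.3506 \cdot 10^{-6}$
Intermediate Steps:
$F{\left(b \right)} = 2 - b^{2}$ ($F{\left(b \right)} = 2 - \frac{b \left(b + b\right)}{2} = 2 - \frac{b 2 b}{2} = 2 - \frac{2 b^{2}}{2} = 2 - b^{2}$)
$h = -268$ ($h = -137 - 131 = -268$)
$x{\left(Q,r \right)} = 294 + 804 Q$ ($x{\left(Q,r \right)} = - 3 \left(- 268 Q + \left(2 - 10^{2}\right)\right) = - 3 \left(- 268 Q + \left(2 - 100\right)\right) = - 3 \left(- 268 Q - 98\right) = - 3 \left(-98 - 268 Q\right) = 294 + 804 Q$)
$\frac{1}{\left(63 + 63\right)^{2} + x{\left(-306,-132 \right)}} = \frac{1}{\left(63 + 63\right)^{2} + \left(294 + 804 \left(-306\right)\right)} = \frac{1}{126^{2} + \left(294 - 246024\right)} = \frac{1}{15876 - 245730} = \frac{1}{-229854} = - \frac{1}{229854}$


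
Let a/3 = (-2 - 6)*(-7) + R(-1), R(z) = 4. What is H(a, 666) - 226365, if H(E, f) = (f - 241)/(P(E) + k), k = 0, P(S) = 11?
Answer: -2489590/11 ≈ -2.2633e+5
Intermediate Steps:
a = 180 (a = 3*((-2 - 6)*(-7) + 4) = 3*(-8*(-7) + 4) = 3*(56 + 4) = 3*60 = 180)
H(E, f) = -241/11 + f/11 (H(E, f) = (f - 241)/(11 + 0) = (-241 + f)/11 = (-241 + f)*(1/11) = -241/11 + f/11)
H(a, 666) - 226365 = (-241/11 + (1/11)*666) - 226365 = (-241/11 + 666/11) - 226365 = 425/11 - 226365 = -2489590/11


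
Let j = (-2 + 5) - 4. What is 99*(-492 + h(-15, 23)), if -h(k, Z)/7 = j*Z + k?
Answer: -22374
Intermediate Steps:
j = -1 (j = 3 - 4 = -1)
h(k, Z) = -7*k + 7*Z (h(k, Z) = -7*(-Z + k) = -7*(k - Z) = -7*k + 7*Z)
99*(-492 + h(-15, 23)) = 99*(-492 + (-7*(-15) + 7*23)) = 99*(-492 + (105 + 161)) = 99*(-492 + 266) = 99*(-226) = -22374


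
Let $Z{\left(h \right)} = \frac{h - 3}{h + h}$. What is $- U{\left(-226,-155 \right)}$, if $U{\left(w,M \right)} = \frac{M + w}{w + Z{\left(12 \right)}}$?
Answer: $- \frac{3048}{1805} \approx -1.6886$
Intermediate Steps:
$Z{\left(h \right)} = \frac{-3 + h}{2 h}$
$U{\left(w,M \right)} = \frac{M + w}{\frac{3}{8} + w}$ ($U{\left(w,M \right)} = \frac{M + w}{w + \frac{-3 + 12}{2 \cdot 12}} = \frac{M + w}{w + \frac{1}{2} \cdot \frac{1}{12} \cdot 9} = \frac{M + w}{w + \frac{3}{8}} = \frac{M + w}{\frac{3}{8} + w}$)
$- U{\left(-226,-155 \right)} = - \frac{8 \left(-155 - 226\right)}{3 + 8 \left(-226\right)} = - \frac{8 \left(-381\right)}{3 - 1808} = - \frac{8 \left(-381\right)}{-1805} = - \frac{8 \left(-1\right) \left(-381\right)}{1805} = \left(-1\right) \frac{3048}{1805} = - \frac{3048}{1805}$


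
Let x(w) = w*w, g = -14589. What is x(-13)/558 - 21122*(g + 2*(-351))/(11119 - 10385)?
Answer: 90110506081/204786 ≈ 4.4002e+5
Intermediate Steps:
x(w) = w²
x(-13)/558 - 21122*(g + 2*(-351))/(11119 - 10385) = (-13)²/558 - 21122*(-14589 + 2*(-351))/(11119 - 10385) = 169*(1/558) - 21122/(734/(-14589 - 702)) = 169/558 - 21122/(734/(-15291)) = 169/558 - 21122/(734*(-1/15291)) = 169/558 - 21122/(-734/15291) = 169/558 - 21122*(-15291/734) = 169/558 + 161488251/367 = 90110506081/204786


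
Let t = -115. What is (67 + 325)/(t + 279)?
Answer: 98/41 ≈ 2.3902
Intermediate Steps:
(67 + 325)/(t + 279) = (67 + 325)/(-115 + 279) = 392/164 = 392*(1/164) = 98/41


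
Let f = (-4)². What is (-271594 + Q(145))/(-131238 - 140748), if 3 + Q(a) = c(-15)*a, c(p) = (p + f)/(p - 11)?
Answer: 2353889/2357212 ≈ 0.99859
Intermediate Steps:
f = 16
c(p) = (16 + p)/(-11 + p) (c(p) = (p + 16)/(p - 11) = (16 + p)/(-11 + p))
Q(a) = -3 - a/26 (Q(a) = -3 + ((16 - 15)/(-11 - 15))*a = -3 + (1/(-26))*a = -3 + (-1/26*1)*a = -3 - a/26)
(-271594 + Q(145))/(-131238 - 140748) = (-271594 + (-3 - 1/26*145))/(-131238 - 140748) = (-271594 + (-3 - 145/26))/(-271986) = (-271594 - 223/26)*(-1/271986) = -7061667/26*(-1/271986) = 2353889/2357212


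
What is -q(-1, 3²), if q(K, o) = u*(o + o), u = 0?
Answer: 0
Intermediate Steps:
q(K, o) = 0 (q(K, o) = 0*(o + o) = 0*(2*o) = 0)
-q(-1, 3²) = -1*0 = 0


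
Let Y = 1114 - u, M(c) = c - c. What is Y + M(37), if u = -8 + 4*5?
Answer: 1102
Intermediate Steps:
M(c) = 0
u = 12 (u = -8 + 20 = 12)
Y = 1102 (Y = 1114 - 1*12 = 1114 - 12 = 1102)
Y + M(37) = 1102 + 0 = 1102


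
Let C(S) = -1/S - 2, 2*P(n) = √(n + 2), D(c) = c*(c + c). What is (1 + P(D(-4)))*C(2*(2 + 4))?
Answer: -25/12 - 25*√34/24 ≈ -8.1572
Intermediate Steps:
D(c) = 2*c² (D(c) = c*(2*c) = 2*c²)
P(n) = √(2 + n)/2 (P(n) = √(n + 2)/2 = √(2 + n)/2)
C(S) = -2 - 1/S
(1 + P(D(-4)))*C(2*(2 + 4)) = (1 + √(2 + 2*(-4)²)/2)*(-2 - 1/(2*(2 + 4))) = (1 + √(2 + 2*16)/2)*(-2 - 1/(2*6)) = (1 + √(2 + 32)/2)*(-2 - 1/12) = (1 + √34/2)*(-2 - 1*1/12) = (1 + √34/2)*(-2 - 1/12) = (1 + √34/2)*(-25/12) = -25/12 - 25*√34/24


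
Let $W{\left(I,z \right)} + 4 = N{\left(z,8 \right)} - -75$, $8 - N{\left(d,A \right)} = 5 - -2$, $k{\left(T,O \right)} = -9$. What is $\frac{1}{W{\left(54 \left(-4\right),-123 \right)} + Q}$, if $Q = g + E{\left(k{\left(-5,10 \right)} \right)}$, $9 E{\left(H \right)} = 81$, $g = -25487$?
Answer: $- \frac{1}{25406} \approx -3.9361 \cdot 10^{-5}$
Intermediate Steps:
$N{\left(d,A \right)} = 1$ ($N{\left(d,A \right)} = 8 - \left(5 - -2\right) = 8 - \left(5 + 2\right) = 8 - 7 = 1$)
$E{\left(H \right)} = 9$ ($E{\left(H \right)} = \frac{1}{9} \cdot 81 = 9$)
$W{\left(I,z \right)} = 72$ ($W{\left(I,z \right)} = -4 + \left(1 - -75\right) = -4 + \left(1 + 75\right) = -4 + 76 = 72$)
$Q = -25478$ ($Q = -25487 + 9 = -25478$)
$\frac{1}{W{\left(54 \left(-4\right),-123 \right)} + Q} = \frac{1}{72 - 25478} = \frac{1}{-25406} = - \frac{1}{25406}$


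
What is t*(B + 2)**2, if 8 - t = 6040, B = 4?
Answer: -217152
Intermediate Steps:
t = -6032 (t = 8 - 1*6040 = 8 - 6040 = -6032)
t*(B + 2)**2 = -6032*(4 + 2)**2 = -6032*6**2 = -6032*36 = -217152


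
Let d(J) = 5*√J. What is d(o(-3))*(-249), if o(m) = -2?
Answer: -1245*I*√2 ≈ -1760.7*I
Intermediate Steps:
d(o(-3))*(-249) = (5*√(-2))*(-249) = (5*(I*√2))*(-249) = (5*I*√2)*(-249) = -1245*I*√2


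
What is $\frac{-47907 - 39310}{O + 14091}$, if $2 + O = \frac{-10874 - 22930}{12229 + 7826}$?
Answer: $- \frac{583045645}{94173697} \approx -6.1912$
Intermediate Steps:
$O = - \frac{24638}{6685}$ ($O = -2 + \frac{-10874 - 22930}{12229 + 7826} = -2 - \frac{33804}{20055} = -2 - \frac{11268}{6685} = - \frac{24638}{6685} \approx -3.6856$)
$\frac{-47907 - 39310}{O + 14091} = \frac{-47907 - 39310}{- \frac{24638}{6685} + 14091} = - \frac{87217}{\frac{94173697}{6685}} = \left(-87217\right) \frac{6685}{94173697} = - \frac{583045645}{94173697}$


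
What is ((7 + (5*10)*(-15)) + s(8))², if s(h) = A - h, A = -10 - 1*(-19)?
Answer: 550564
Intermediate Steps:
A = 9 (A = -10 + 19 = 9)
s(h) = 9 - h
((7 + (5*10)*(-15)) + s(8))² = ((7 + (5*10)*(-15)) + (9 - 1*8))² = ((7 + 50*(-15)) + (9 - 8))² = ((7 - 750) + 1)² = (-743 + 1)² = (-742)² = 550564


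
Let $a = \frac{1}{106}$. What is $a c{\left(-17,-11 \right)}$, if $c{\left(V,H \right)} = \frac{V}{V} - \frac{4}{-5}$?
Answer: $\frac{9}{530} \approx 0.016981$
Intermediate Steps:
$c{\left(V,H \right)} = \frac{9}{5}$ ($c{\left(V,H \right)} = 1 - - \frac{4}{5} = 1 + \frac{4}{5} = \frac{9}{5}$)
$a = \frac{1}{106} \approx 0.009434$
$a c{\left(-17,-11 \right)} = \frac{1}{106} \cdot \frac{9}{5} = \frac{9}{530}$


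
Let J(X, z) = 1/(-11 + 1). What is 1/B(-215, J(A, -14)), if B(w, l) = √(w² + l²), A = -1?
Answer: 10*√4622501/4622501 ≈ 0.0046512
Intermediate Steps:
J(X, z) = -⅒ (J(X, z) = 1/(-10) = -⅒)
B(w, l) = √(l² + w²)
1/B(-215, J(A, -14)) = 1/(√((-⅒)² + (-215)²)) = 1/(√(1/100 + 46225)) = 1/(√(4622501/100)) = 1/(√4622501/10) = 10*√4622501/4622501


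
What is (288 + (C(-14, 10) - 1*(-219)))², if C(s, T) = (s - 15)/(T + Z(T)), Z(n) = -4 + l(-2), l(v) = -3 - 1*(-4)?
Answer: 12390400/49 ≈ 2.5287e+5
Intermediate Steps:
l(v) = 1 (l(v) = -3 + 4 = 1)
Z(n) = -3 (Z(n) = -4 + 1 = -3)
C(s, T) = (-15 + s)/(-3 + T) (C(s, T) = (s - 15)/(T - 3) = (-15 + s)/(-3 + T))
(288 + (C(-14, 10) - 1*(-219)))² = (288 + ((-15 - 14)/(-3 + 10) - 1*(-219)))² = (288 + (-29/7 + 219))² = (288 + 1504/7)² = (3520/7)² = 12390400/49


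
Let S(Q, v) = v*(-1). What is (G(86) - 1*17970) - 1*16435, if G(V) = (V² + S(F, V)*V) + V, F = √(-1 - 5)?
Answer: -34319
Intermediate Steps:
F = I*√6 (F = √(-6) = I*√6 ≈ 2.4495*I)
S(Q, v) = -v
G(V) = V (G(V) = (V² + (-V)*V) + V = (V² - V²) + V = 0 + V = V)
(G(86) - 1*17970) - 1*16435 = (86 - 1*17970) - 1*16435 = (86 - 17970) - 16435 = -17884 - 16435 = -34319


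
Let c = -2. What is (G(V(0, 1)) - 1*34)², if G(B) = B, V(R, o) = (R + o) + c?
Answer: 1225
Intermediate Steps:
V(R, o) = -2 + R + o (V(R, o) = (R + o) - 2 = -2 + R + o)
(G(V(0, 1)) - 1*34)² = ((-2 + 0 + 1) - 1*34)² = (-1 - 34)² = (-35)² = 1225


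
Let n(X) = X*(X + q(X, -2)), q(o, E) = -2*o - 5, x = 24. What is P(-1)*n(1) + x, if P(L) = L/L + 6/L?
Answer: 54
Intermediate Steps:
q(o, E) = -5 - 2*o
P(L) = 1 + 6/L
n(X) = X*(-5 - X) (n(X) = X*(X + (-5 - 2*X)) = X*(-5 - X))
P(-1)*n(1) + x = ((6 - 1)/(-1))*(1*(-5 - 1*1)) + 24 = (-1*5)*(1*(-5 - 1)) + 24 = -5*(-6) + 24 = 30 + 24 = 54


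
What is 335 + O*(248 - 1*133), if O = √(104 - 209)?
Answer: 335 + 115*I*√105 ≈ 335.0 + 1178.4*I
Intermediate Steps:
O = I*√105 (O = √(-105) = I*√105 ≈ 10.247*I)
335 + O*(248 - 1*133) = 335 + (I*√105)*(248 - 1*133) = 335 + (I*√105)*(248 - 133) = 335 + (I*√105)*115 = 335 + 115*I*√105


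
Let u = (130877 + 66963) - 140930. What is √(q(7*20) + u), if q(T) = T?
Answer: 5*√2282 ≈ 238.85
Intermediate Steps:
u = 56910 (u = 197840 - 140930 = 56910)
√(q(7*20) + u) = √(7*20 + 56910) = √(140 + 56910) = √57050 = 5*√2282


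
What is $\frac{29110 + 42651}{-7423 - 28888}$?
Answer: $- \frac{71761}{36311} \approx -1.9763$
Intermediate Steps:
$\frac{29110 + 42651}{-7423 - 28888} = \frac{71761}{-36311} = 71761 \left(- \frac{1}{36311}\right) = - \frac{71761}{36311}$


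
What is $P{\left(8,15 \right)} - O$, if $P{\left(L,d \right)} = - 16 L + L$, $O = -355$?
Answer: $235$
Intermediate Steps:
$P{\left(L,d \right)} = - 15 L$
$P{\left(8,15 \right)} - O = \left(-15\right) 8 - -355 = -120 + 355 = 235$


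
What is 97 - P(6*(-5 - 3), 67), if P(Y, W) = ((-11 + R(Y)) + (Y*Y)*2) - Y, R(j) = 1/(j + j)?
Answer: -436607/96 ≈ -4548.0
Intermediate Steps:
R(j) = 1/(2*j)
P(Y, W) = -11 + 1/(2*Y) - Y + 2*Y**2 (P(Y, W) = ((-11 + 1/(2*Y)) + (Y*Y)*2) - Y = ((-11 + 1/(2*Y)) + Y**2*2) - Y = ((-11 + 1/(2*Y)) + 2*Y**2) - Y = (-11 + 1/(2*Y) + 2*Y**2) - Y = -11 + 1/(2*Y) - Y + 2*Y**2)
97 - P(6*(-5 - 3), 67) = 97 - (-11 + 1/(2*((6*(-5 - 3)))) - 6*(-5 - 3) + 2*(6*(-5 - 3))**2) = 97 - (-11 + 1/(2*((6*(-8)))) - 6*(-8) + 2*(6*(-8))**2) = 97 - (-11 + (1/2)/(-48) - 1*(-48) + 2*(-48)**2) = 97 - (-11 + (1/2)*(-1/48) + 48 + 2*2304) = 97 - (-11 - 1/96 + 48 + 4608) = 97 - 1*445919/96 = 97 - 445919/96 = -436607/96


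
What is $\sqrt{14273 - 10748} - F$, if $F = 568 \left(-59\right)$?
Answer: $33512 + 5 \sqrt{141} \approx 33571.0$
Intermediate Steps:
$F = -33512$
$\sqrt{14273 - 10748} - F = \sqrt{14273 - 10748} - -33512 = \sqrt{3525} + 33512 = 5 \sqrt{141} + 33512 = 33512 + 5 \sqrt{141}$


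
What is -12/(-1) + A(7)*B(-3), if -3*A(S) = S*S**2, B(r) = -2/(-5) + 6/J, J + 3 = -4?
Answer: 964/15 ≈ 64.267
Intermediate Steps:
J = -7 (J = -3 - 4 = -7)
B(r) = -16/35 (B(r) = -2/(-5) + 6/(-7) = -2*(-1/5) + 6*(-1/7) = 2/5 - 6/7 = -16/35)
A(S) = -S**3/3 (A(S) = -S*S**2/3 = -S**3/3)
-12/(-1) + A(7)*B(-3) = -12/(-1) - 1/3*7**3*(-16/35) = -12*(-1) - 1/3*343*(-16/35) = 12 - 343/3*(-16/35) = 12 + 784/15 = 964/15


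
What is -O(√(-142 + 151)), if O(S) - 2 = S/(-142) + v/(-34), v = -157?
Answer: -7962/1207 ≈ -6.5965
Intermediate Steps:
O(S) = 225/34 - S/142 (O(S) = 2 + (S/(-142) - 157/(-34)) = 2 + (S*(-1/142) - 157*(-1/34)) = 2 + (-S/142 + 157/34) = 2 + (157/34 - S/142) = 225/34 - S/142)
-O(√(-142 + 151)) = -(225/34 - √(-142 + 151)/142) = -(225/34 - √9/142) = -(225/34 - 1/142*3) = -(225/34 - 3/142) = -1*7962/1207 = -7962/1207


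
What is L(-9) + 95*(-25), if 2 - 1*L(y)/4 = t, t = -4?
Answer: -2351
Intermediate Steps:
L(y) = 24 (L(y) = 8 - 4*(-4) = 8 + 16 = 24)
L(-9) + 95*(-25) = 24 + 95*(-25) = 24 - 2375 = -2351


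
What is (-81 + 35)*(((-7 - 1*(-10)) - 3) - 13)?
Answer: 598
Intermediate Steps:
(-81 + 35)*(((-7 - 1*(-10)) - 3) - 13) = -46*(((-7 + 10) - 3) - 13) = -46*((3 - 3) - 13) = -46*(0 - 13) = -46*(-13) = 598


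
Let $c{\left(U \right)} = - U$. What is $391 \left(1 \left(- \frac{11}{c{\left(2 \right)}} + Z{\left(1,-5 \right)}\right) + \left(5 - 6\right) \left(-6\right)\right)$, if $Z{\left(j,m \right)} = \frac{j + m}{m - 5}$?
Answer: $\frac{46529}{10} \approx 4652.9$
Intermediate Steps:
$Z{\left(j,m \right)} = \frac{j + m}{-5 + m}$
$391 \left(1 \left(- \frac{11}{c{\left(2 \right)}} + Z{\left(1,-5 \right)}\right) + \left(5 - 6\right) \left(-6\right)\right) = 391 \left(1 \left(- \frac{11}{\left(-1\right) 2} + \frac{1 - 5}{-5 - 5}\right) + \left(5 - 6\right) \left(-6\right)\right) = 391 \left(1 \left(- \frac{11}{-2} + \frac{1}{-10} \left(-4\right)\right) - -6\right) = 391 \left(1 \left(\left(-11\right) \left(- \frac{1}{2}\right) - - \frac{2}{5}\right) + 6\right) = 391 \left(1 \left(\frac{11}{2} + \frac{2}{5}\right) + 6\right) = 391 \left(1 \cdot \frac{59}{10} + 6\right) = 391 \left(\frac{59}{10} + 6\right) = 391 \cdot \frac{119}{10} = \frac{46529}{10}$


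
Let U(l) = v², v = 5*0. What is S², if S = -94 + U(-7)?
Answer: 8836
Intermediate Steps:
v = 0
U(l) = 0 (U(l) = 0² = 0)
S = -94 (S = -94 + 0 = -94)
S² = (-94)² = 8836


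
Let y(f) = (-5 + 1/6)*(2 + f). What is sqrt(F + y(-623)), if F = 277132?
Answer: sqrt(1120534)/2 ≈ 529.28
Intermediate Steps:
y(f) = -29/3 - 29*f/6 (y(f) = (-5 + 1/6)*(2 + f) = -29*(2 + f)/6 = -29/3 - 29*f/6)
sqrt(F + y(-623)) = sqrt(277132 + (-29/3 - 29/6*(-623))) = sqrt(277132 + (-29/3 + 18067/6)) = sqrt(277132 + 6003/2) = sqrt(560267/2) = sqrt(1120534)/2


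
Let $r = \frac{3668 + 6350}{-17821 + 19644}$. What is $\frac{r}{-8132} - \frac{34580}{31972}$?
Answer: $- \frac{64119526047}{59246657774} \approx -1.0822$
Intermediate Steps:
$r = \frac{10018}{1823} \approx 5.4953$
$\frac{r}{-8132} - \frac{34580}{31972} = \frac{10018}{1823 \left(-8132\right)} - \frac{34580}{31972} = \frac{10018}{1823} \left(- \frac{1}{8132}\right) - \frac{8645}{7993} = - \frac{5009}{7412318} - \frac{8645}{7993} = - \frac{64119526047}{59246657774}$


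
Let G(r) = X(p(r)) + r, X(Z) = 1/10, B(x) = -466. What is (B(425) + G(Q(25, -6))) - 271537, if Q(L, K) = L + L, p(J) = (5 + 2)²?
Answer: -2719529/10 ≈ -2.7195e+5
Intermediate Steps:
p(J) = 49 (p(J) = 7² = 49)
X(Z) = ⅒
Q(L, K) = 2*L
G(r) = ⅒ + r
(B(425) + G(Q(25, -6))) - 271537 = (-466 + (⅒ + 2*25)) - 271537 = (-466 + (⅒ + 50)) - 271537 = (-466 + 501/10) - 271537 = -4159/10 - 271537 = -2719529/10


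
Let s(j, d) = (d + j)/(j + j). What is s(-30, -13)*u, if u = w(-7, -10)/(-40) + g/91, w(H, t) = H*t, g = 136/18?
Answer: -234823/196560 ≈ -1.1947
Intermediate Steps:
g = 68/9 (g = 136*(1/18) = 68/9 ≈ 7.5556)
s(j, d) = (d + j)/(2*j) (s(j, d) = (d + j)/((2*j)) = (d + j)*(1/(2*j)) = (d + j)/(2*j))
u = -5461/3276 (u = -7*(-10)/(-40) + (68/9)/91 = 70*(-1/40) + (68/9)*(1/91) = -7/4 + 68/819 = -5461/3276 ≈ -1.6670)
s(-30, -13)*u = ((½)*(-13 - 30)/(-30))*(-5461/3276) = ((½)*(-1/30)*(-43))*(-5461/3276) = (43/60)*(-5461/3276) = -234823/196560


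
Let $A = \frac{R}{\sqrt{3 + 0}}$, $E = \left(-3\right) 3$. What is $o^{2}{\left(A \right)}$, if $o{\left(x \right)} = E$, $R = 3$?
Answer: $81$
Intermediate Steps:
$E = -9$
$A = \sqrt{3}$ ($A = \frac{3}{\sqrt{3 + 0}} = \frac{3}{\sqrt{3}} = 3 \frac{\sqrt{3}}{3} = \sqrt{3} \approx 1.732$)
$o{\left(x \right)} = -9$
$o^{2}{\left(A \right)} = \left(-9\right)^{2} = 81$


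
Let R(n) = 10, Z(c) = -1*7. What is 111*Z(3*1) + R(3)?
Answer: -767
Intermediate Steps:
Z(c) = -7
111*Z(3*1) + R(3) = 111*(-7) + 10 = -777 + 10 = -767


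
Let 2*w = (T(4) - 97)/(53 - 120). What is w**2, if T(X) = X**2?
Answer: 6561/17956 ≈ 0.36539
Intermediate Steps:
w = 81/134 (w = ((4**2 - 97)/(53 - 120))/2 = ((16 - 97)/(-67))/2 = (-81*(-1/67))/2 = (1/2)*(81/67) = 81/134 ≈ 0.60448)
w**2 = (81/134)**2 = 6561/17956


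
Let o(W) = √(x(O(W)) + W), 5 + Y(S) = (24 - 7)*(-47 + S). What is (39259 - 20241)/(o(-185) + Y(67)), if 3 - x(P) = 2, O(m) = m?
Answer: 6371030/112409 - 38036*I*√46/112409 ≈ 56.677 - 2.2949*I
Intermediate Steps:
Y(S) = -804 + 17*S (Y(S) = -5 + (24 - 7)*(-47 + S) = -5 + 17*(-47 + S) = -5 + (-799 + 17*S) = -804 + 17*S)
x(P) = 1 (x(P) = 3 - 1*2 = 3 - 2 = 1)
o(W) = √(1 + W)
(39259 - 20241)/(o(-185) + Y(67)) = (39259 - 20241)/(√(1 - 185) + (-804 + 17*67)) = 19018/(√(-184) + (-804 + 1139)) = 19018/(2*I*√46 + 335) = 19018/(335 + 2*I*√46)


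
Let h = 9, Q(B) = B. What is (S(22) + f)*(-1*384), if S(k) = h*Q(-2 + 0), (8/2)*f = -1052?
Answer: 107904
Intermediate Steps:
f = -263 (f = (¼)*(-1052) = -263)
S(k) = -18 (S(k) = 9*(-2 + 0) = 9*(-2) = -18)
(S(22) + f)*(-1*384) = (-18 - 263)*(-1*384) = -281*(-384) = 107904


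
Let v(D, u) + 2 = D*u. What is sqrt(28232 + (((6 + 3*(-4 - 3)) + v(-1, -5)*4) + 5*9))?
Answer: sqrt(28274) ≈ 168.15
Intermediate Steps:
v(D, u) = -2 + D*u
sqrt(28232 + (((6 + 3*(-4 - 3)) + v(-1, -5)*4) + 5*9)) = sqrt(28232 + (((6 + 3*(-4 - 3)) + (-2 - 1*(-5))*4) + 5*9)) = sqrt(28232 + (((6 + 3*(-7)) + (-2 + 5)*4) + 45)) = sqrt(28232 + (((6 - 21) + 3*4) + 45)) = sqrt(28232 + ((-15 + 12) + 45)) = sqrt(28232 + (-3 + 45)) = sqrt(28232 + 42) = sqrt(28274)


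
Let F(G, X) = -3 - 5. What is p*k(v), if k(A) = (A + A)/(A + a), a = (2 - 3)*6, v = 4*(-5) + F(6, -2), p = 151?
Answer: 4228/17 ≈ 248.71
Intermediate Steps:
F(G, X) = -8
v = -28 (v = 4*(-5) - 8 = -20 - 8 = -28)
a = -6 (a = -1*6 = -6)
k(A) = 2*A/(-6 + A) (k(A) = (A + A)/(A - 6) = (2*A)/(-6 + A) = 2*A/(-6 + A))
p*k(v) = 151*(2*(-28)/(-6 - 28)) = 151*(2*(-28)/(-34)) = 151*(2*(-28)*(-1/34)) = 151*(28/17) = 4228/17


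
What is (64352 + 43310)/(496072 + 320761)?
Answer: 107662/816833 ≈ 0.13180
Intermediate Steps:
(64352 + 43310)/(496072 + 320761) = 107662/816833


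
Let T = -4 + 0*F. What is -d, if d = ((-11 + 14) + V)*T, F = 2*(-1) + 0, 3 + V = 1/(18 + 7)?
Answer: 4/25 ≈ 0.16000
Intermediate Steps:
V = -74/25 (V = -3 + 1/(18 + 7) = -3 + 1/25 = -74/25 ≈ -2.9600)
F = -2 (F = -2 + 0 = -2)
T = -4 (T = -4 + 0*(-2) = -4 + 0 = -4)
d = -4/25 (d = ((-11 + 14) - 74/25)*(-4) = (3 - 74/25)*(-4) = (1/25)*(-4) = -4/25 ≈ -0.16000)
-d = -1*(-4/25) = 4/25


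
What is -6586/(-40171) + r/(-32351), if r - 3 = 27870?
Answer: -53330741/76445413 ≈ -0.69763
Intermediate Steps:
r = 27873 (r = 3 + 27870 = 27873)
-6586/(-40171) + r/(-32351) = -6586/(-40171) + 27873/(-32351) = -6586*(-1/40171) + 27873*(-1/32351) = 6586/40171 - 27873/32351 = -53330741/76445413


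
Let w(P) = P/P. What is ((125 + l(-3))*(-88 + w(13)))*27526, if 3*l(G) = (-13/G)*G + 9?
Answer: -296152234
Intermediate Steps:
w(P) = 1
l(G) = -4/3 (l(G) = ((-13/G)*G + 9)/3 = (-13 + 9)/3 = (⅓)*(-4) = -4/3)
((125 + l(-3))*(-88 + w(13)))*27526 = ((125 - 4/3)*(-88 + 1))*27526 = ((371/3)*(-87))*27526 = -10759*27526 = -296152234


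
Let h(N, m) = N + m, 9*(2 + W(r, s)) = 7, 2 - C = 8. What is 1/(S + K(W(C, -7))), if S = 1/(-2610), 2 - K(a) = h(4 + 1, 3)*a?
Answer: 2610/30739 ≈ 0.084908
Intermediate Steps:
C = -6 (C = 2 - 1*8 = 2 - 8 = -6)
W(r, s) = -11/9 (W(r, s) = -2 + (⅑)*7 = -2 + 7/9 = -11/9)
K(a) = 2 - 8*a (K(a) = 2 - ((4 + 1) + 3)*a = 2 - (5 + 3)*a = 2 - 8*a)
S = -1/2610 ≈ -0.00038314
1/(S + K(W(C, -7))) = 1/(-1/2610 + (2 - 8*(-11/9))) = 1/(-1/2610 + (2 + 88/9)) = 1/(-1/2610 + 106/9) = 1/(30739/2610) = 2610/30739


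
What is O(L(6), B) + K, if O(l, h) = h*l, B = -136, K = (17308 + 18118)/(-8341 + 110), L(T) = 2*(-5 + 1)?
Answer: 8919902/8231 ≈ 1083.7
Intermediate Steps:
L(T) = -8 (L(T) = 2*(-4) = -8)
K = -35426/8231 (K = 35426/(-8231) = 35426*(-1/8231) = -35426/8231 ≈ -4.3040)
O(L(6), B) + K = -136*(-8) - 35426/8231 = 1088 - 35426/8231 = 8919902/8231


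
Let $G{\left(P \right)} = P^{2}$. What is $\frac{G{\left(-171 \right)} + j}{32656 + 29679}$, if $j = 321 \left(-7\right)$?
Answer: $\frac{26994}{62335} \approx 0.43305$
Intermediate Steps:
$j = -2247$
$\frac{G{\left(-171 \right)} + j}{32656 + 29679} = \frac{\left(-171\right)^{2} - 2247}{32656 + 29679} = \frac{29241 - 2247}{62335} = 26994 \cdot \frac{1}{62335} = \frac{26994}{62335}$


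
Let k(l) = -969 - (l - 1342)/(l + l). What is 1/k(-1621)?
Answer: -3242/3144461 ≈ -0.0010310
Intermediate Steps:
k(l) = -969 - (-1342 + l)/(2*l)
1/k(-1621) = 1/(-1939/2 + 671/(-1621)) = 1/(-1939/2 + 671*(-1/1621)) = 1/(-1939/2 - 671/1621) = 1/(-3144461/3242) = -3242/3144461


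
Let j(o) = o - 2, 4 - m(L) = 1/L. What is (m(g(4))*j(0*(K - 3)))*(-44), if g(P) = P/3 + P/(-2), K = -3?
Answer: 484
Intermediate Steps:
g(P) = -P/6 (g(P) = P*(⅓) + P*(-½) = P/3 - P/2 = -P/6)
m(L) = 4 - 1/L
j(o) = -2 + o
(m(g(4))*j(0*(K - 3)))*(-44) = ((4 - 1/((-⅙*4)))*(-2 + 0*(-3 - 3)))*(-44) = ((4 - 1/(-⅔))*(-2 + 0*(-6)))*(-44) = ((4 - 1*(-3/2))*(-2 + 0))*(-44) = ((4 + 3/2)*(-2))*(-44) = ((11/2)*(-2))*(-44) = -11*(-44) = 484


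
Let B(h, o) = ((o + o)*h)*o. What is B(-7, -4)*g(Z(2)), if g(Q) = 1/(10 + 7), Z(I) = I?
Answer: -224/17 ≈ -13.176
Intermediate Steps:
B(h, o) = 2*h*o² (B(h, o) = ((2*o)*h)*o = (2*h*o)*o = 2*h*o²)
g(Q) = 1/17
B(-7, -4)*g(Z(2)) = (2*(-7)*(-4)²)*(1/17) = (2*(-7)*16)*(1/17) = -224*1/17 = -224/17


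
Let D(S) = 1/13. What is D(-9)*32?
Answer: 32/13 ≈ 2.4615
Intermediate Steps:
D(S) = 1/13
D(-9)*32 = (1/13)*32 = 32/13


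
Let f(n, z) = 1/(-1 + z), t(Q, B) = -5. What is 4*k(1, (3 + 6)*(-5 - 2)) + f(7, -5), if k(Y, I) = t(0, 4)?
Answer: -121/6 ≈ -20.167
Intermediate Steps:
k(Y, I) = -5
4*k(1, (3 + 6)*(-5 - 2)) + f(7, -5) = 4*(-5) + 1/(-1 - 5) = -20 + 1/(-6) = -20 - 1/6 = -121/6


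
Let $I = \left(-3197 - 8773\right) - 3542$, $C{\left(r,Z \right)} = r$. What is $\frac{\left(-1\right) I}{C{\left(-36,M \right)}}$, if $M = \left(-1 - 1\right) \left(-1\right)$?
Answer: $- \frac{3878}{9} \approx -430.89$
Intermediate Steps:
$M = 2$ ($M = \left(-2\right) \left(-1\right) = 2$)
$I = -15512$ ($I = -11970 - 3542 = -15512$)
$\frac{\left(-1\right) I}{C{\left(-36,M \right)}} = \frac{\left(-1\right) \left(-15512\right)}{-36} = 15512 \left(- \frac{1}{36}\right) = - \frac{3878}{9}$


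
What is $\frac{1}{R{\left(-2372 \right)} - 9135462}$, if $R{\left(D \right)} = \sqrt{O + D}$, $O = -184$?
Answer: $- \frac{1522577}{13909444326000} - \frac{i \sqrt{71}}{13909444326000} \approx -1.0946 \cdot 10^{-7} - 6.0579 \cdot 10^{-13} i$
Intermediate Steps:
$R{\left(D \right)} = \sqrt{-184 + D}$
$\frac{1}{R{\left(-2372 \right)} - 9135462} = \frac{1}{\sqrt{-184 - 2372} - 9135462} = \frac{1}{\sqrt{-2556} - 9135462} = \frac{1}{6 i \sqrt{71} - 9135462} = \frac{1}{-9135462 + 6 i \sqrt{71}}$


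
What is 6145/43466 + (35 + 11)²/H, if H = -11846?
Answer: -9590193/257449118 ≈ -0.037251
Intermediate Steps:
6145/43466 + (35 + 11)²/H = 6145/43466 + (35 + 11)²/(-11846) = 6145*(1/43466) + 46²*(-1/11846) = 6145/43466 + 2116*(-1/11846) = 6145/43466 - 1058/5923 = -9590193/257449118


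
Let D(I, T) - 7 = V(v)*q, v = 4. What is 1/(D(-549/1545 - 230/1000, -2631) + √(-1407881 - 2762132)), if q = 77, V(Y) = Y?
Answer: 315/4269238 - I*√4170013/4269238 ≈ 7.3784e-5 - 0.00047832*I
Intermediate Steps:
D(I, T) = 315 (D(I, T) = 7 + 4*77 = 7 + 308 = 315)
1/(D(-549/1545 - 230/1000, -2631) + √(-1407881 - 2762132)) = 1/(315 + √(-1407881 - 2762132)) = 1/(315 + √(-4170013)) = 1/(315 + I*√4170013)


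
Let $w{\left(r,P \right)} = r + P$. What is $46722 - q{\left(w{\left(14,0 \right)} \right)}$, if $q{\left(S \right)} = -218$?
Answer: $46940$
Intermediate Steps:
$w{\left(r,P \right)} = P + r$
$46722 - q{\left(w{\left(14,0 \right)} \right)} = 46722 - -218 = 46722 + 218 = 46940$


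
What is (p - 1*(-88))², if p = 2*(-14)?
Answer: 3600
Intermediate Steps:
p = -28
(p - 1*(-88))² = (-28 - 1*(-88))² = (-28 + 88)² = 60² = 3600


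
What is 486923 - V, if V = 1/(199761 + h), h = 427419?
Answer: 305388367139/627180 ≈ 4.8692e+5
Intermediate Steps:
V = 1/627180 (V = 1/(199761 + 427419) = 1/627180 ≈ 1.5944e-6)
486923 - V = 486923 - 1*1/627180 = 486923 - 1/627180 = 305388367139/627180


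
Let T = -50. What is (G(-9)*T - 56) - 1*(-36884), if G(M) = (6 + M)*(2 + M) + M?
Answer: 36228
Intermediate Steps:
G(M) = M + (2 + M)*(6 + M) (G(M) = (2 + M)*(6 + M) + M = M + (2 + M)*(6 + M))
(G(-9)*T - 56) - 1*(-36884) = ((12 + (-9)**2 + 9*(-9))*(-50) - 56) - 1*(-36884) = ((12 + 81 - 81)*(-50) - 56) + 36884 = (12*(-50) - 56) + 36884 = (-600 - 56) + 36884 = -656 + 36884 = 36228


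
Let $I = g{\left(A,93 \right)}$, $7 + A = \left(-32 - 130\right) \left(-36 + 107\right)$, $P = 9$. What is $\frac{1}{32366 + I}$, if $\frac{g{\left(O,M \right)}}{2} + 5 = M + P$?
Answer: $\frac{1}{32560} \approx 3.0713 \cdot 10^{-5}$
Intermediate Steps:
$A = -11509$ ($A = -7 + \left(-32 - 130\right) \left(-36 + 107\right) = -7 - 11502 = -11509$)
$g{\left(O,M \right)} = 8 + 2 M$ ($g{\left(O,M \right)} = -10 + 2 \left(M + 9\right) = -10 + 2 \left(9 + M\right) = -10 + \left(18 + 2 M\right) = 8 + 2 M$)
$I = 194$ ($I = 8 + 2 \cdot 93 = 8 + 186 = 194$)
$\frac{1}{32366 + I} = \frac{1}{32366 + 194} = \frac{1}{32560}$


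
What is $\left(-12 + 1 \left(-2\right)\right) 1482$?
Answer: $-20748$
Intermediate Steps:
$\left(-12 + 1 \left(-2\right)\right) 1482 = \left(-12 - 2\right) 1482 = \left(-14\right) 1482 = -20748$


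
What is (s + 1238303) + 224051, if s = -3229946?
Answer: -1767592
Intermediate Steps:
(s + 1238303) + 224051 = (-3229946 + 1238303) + 224051 = -1991643 + 224051 = -1767592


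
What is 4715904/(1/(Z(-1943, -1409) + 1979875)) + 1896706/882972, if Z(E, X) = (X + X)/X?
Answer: 4122114988134087041/441486 ≈ 9.3369e+12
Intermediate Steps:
Z(E, X) = 2 (Z(E, X) = (2*X)/X = 2)
4715904/(1/(Z(-1943, -1409) + 1979875)) + 1896706/882972 = 4715904/(1/(2 + 1979875)) + 1896706/882972 = 4715904/(1/1979877) + 1896706*(1/882972) = 4715904/(1/1979877) + 948353/441486 = 4715904*1979877 + 948353/441486 = 9336909863808 + 948353/441486 = 4122114988134087041/441486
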